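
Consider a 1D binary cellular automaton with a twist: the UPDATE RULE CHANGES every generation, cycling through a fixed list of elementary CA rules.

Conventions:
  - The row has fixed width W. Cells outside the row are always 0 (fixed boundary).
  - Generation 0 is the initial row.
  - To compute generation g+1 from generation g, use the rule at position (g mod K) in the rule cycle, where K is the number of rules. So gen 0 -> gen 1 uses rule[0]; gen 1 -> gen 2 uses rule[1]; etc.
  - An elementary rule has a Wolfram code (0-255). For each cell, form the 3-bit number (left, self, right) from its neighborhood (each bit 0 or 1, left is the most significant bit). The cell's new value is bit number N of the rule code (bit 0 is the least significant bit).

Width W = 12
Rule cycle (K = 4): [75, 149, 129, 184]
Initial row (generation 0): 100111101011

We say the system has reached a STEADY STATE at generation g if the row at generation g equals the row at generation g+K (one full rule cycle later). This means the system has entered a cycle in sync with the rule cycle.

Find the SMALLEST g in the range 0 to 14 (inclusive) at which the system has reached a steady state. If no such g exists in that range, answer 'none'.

Gen 0: 100111101011
Gen 1 (rule 75): 001100100011
Gen 2 (rule 149): 100010111000
Gen 3 (rule 129): 001000010011
Gen 4 (rule 184): 000100001010
Gen 5 (rule 75): 111001110000
Gen 6 (rule 149): 010100101111
Gen 7 (rule 129): 000000000110
Gen 8 (rule 184): 000000000101
Gen 9 (rule 75): 111111111000
Gen 10 (rule 149): 011111110111
Gen 11 (rule 129): 001111100010
Gen 12 (rule 184): 001111010001
Gen 13 (rule 75): 111001000110
Gen 14 (rule 149): 010101110001
Gen 15 (rule 129): 000000100100
Gen 16 (rule 184): 000000010010
Gen 17 (rule 75): 111111100100
Gen 18 (rule 149): 011111010111

Answer: none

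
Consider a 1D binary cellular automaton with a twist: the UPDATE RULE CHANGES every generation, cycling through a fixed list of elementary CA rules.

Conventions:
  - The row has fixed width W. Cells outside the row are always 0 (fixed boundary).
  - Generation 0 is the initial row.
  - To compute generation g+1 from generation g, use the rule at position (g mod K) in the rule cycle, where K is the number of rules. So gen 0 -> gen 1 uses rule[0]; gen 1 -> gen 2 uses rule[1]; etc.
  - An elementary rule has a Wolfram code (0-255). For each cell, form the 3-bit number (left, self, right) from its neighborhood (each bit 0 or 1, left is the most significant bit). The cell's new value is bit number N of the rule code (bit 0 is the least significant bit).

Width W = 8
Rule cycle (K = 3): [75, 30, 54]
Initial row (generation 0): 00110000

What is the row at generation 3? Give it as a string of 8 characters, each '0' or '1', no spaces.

Gen 0: 00110000
Gen 1 (rule 75): 11110111
Gen 2 (rule 30): 10000100
Gen 3 (rule 54): 11001110

Answer: 11001110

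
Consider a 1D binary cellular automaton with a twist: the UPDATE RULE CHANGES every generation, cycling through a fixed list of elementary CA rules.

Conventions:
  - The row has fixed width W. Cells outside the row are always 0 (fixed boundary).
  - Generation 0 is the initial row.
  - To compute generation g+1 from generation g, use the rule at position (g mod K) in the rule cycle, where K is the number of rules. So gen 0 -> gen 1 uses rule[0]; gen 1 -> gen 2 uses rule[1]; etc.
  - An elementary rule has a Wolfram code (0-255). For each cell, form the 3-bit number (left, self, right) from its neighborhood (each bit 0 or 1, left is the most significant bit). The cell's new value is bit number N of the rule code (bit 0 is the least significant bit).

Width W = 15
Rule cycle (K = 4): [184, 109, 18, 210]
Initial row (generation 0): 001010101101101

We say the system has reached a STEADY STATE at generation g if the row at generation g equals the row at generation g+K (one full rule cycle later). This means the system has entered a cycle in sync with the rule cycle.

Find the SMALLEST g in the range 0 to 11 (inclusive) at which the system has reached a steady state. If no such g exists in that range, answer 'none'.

Answer: 7

Derivation:
Gen 0: 001010101101101
Gen 1 (rule 184): 000101011011010
Gen 2 (rule 109): 110111111111110
Gen 3 (rule 18): 000000000000001
Gen 4 (rule 210): 000000000000010
Gen 5 (rule 184): 000000000000001
Gen 6 (rule 109): 111111111111101
Gen 7 (rule 18): 000000000000000
Gen 8 (rule 210): 000000000000000
Gen 9 (rule 184): 000000000000000
Gen 10 (rule 109): 111111111111111
Gen 11 (rule 18): 000000000000000
Gen 12 (rule 210): 000000000000000
Gen 13 (rule 184): 000000000000000
Gen 14 (rule 109): 111111111111111
Gen 15 (rule 18): 000000000000000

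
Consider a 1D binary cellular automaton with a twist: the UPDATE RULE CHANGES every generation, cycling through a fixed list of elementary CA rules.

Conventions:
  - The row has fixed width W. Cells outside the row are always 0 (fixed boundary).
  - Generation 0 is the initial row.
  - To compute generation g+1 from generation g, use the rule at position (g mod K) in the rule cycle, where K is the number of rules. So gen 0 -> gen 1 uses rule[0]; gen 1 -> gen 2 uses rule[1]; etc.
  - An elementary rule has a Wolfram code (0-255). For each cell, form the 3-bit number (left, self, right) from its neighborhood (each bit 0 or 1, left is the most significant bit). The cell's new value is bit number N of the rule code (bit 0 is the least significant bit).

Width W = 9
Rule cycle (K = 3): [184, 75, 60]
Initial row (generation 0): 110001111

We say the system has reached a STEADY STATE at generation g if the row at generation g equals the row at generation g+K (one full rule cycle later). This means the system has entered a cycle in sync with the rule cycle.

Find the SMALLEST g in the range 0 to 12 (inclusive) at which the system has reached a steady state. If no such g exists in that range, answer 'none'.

Gen 0: 110001111
Gen 1 (rule 184): 101001110
Gen 2 (rule 75): 000011010
Gen 3 (rule 60): 000010111
Gen 4 (rule 184): 000001110
Gen 5 (rule 75): 111111010
Gen 6 (rule 60): 100000111
Gen 7 (rule 184): 010000110
Gen 8 (rule 75): 100111110
Gen 9 (rule 60): 110100001
Gen 10 (rule 184): 101010000
Gen 11 (rule 75): 000000111
Gen 12 (rule 60): 000000100
Gen 13 (rule 184): 000000010
Gen 14 (rule 75): 111111100
Gen 15 (rule 60): 100000010

Answer: none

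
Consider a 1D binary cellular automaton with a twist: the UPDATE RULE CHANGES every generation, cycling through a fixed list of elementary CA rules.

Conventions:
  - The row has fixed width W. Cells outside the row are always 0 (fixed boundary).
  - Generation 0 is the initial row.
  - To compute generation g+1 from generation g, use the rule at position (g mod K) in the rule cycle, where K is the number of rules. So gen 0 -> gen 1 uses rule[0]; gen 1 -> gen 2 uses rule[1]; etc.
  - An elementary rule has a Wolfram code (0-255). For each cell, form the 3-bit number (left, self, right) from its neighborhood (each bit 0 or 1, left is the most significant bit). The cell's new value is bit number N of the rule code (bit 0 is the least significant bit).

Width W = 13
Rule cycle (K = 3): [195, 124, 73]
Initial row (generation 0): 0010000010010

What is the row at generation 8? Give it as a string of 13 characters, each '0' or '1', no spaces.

Gen 0: 0010000010010
Gen 1 (rule 195): 1100111100100
Gen 2 (rule 124): 1110100110110
Gen 3 (rule 73): 1010000110110
Gen 4 (rule 195): 0000111010010
Gen 5 (rule 124): 0000101111011
Gen 6 (rule 73): 1110001001011
Gen 7 (rule 195): 0110110010001
Gen 8 (rule 124): 0111111011001

Answer: 0111111011001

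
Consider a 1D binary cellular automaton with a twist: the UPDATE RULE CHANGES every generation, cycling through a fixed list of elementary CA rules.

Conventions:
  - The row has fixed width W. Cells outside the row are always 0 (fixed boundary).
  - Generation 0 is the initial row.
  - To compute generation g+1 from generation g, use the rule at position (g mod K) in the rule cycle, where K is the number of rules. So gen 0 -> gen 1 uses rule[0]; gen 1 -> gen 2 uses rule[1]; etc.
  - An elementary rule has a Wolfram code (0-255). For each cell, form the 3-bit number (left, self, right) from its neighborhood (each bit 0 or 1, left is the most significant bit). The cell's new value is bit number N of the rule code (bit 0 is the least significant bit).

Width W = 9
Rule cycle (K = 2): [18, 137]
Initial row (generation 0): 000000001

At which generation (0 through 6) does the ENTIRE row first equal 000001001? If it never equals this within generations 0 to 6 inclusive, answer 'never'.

Answer: never

Derivation:
Gen 0: 000000001
Gen 1 (rule 18): 000000010
Gen 2 (rule 137): 111111000
Gen 3 (rule 18): 000000100
Gen 4 (rule 137): 111110001
Gen 5 (rule 18): 000001010
Gen 6 (rule 137): 111100000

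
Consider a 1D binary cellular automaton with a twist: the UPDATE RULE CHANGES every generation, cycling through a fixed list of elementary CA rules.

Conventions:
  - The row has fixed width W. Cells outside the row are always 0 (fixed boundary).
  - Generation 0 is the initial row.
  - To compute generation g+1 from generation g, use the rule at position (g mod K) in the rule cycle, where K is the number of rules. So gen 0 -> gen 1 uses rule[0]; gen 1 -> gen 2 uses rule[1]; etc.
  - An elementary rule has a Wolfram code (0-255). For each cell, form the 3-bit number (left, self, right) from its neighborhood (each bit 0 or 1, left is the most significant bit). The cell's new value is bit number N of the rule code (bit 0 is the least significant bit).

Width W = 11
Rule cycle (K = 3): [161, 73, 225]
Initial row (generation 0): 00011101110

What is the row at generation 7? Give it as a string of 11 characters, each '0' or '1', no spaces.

Answer: 10001111000

Derivation:
Gen 0: 00011101110
Gen 1 (rule 161): 11001010100
Gen 2 (rule 73): 11000000001
Gen 3 (rule 225): 01011111100
Gen 4 (rule 161): 00101111001
Gen 5 (rule 73): 10001001000
Gen 6 (rule 225): 00100000011
Gen 7 (rule 161): 10001111000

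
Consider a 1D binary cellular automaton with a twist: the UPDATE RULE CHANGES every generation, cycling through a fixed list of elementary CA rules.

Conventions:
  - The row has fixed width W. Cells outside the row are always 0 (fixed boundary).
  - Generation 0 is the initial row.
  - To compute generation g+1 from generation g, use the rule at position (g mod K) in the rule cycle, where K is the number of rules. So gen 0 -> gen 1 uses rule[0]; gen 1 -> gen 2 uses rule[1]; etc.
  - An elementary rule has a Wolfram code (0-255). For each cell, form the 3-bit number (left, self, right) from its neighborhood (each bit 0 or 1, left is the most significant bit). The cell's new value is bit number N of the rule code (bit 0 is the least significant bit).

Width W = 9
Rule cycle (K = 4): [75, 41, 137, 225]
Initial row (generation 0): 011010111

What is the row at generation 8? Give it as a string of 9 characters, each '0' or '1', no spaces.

Answer: 111000100

Derivation:
Gen 0: 011010111
Gen 1 (rule 75): 111000101
Gen 2 (rule 41): 100010010
Gen 3 (rule 137): 001000000
Gen 4 (rule 225): 100011111
Gen 5 (rule 75): 001110001
Gen 6 (rule 41): 101000100
Gen 7 (rule 137): 000010001
Gen 8 (rule 225): 111000100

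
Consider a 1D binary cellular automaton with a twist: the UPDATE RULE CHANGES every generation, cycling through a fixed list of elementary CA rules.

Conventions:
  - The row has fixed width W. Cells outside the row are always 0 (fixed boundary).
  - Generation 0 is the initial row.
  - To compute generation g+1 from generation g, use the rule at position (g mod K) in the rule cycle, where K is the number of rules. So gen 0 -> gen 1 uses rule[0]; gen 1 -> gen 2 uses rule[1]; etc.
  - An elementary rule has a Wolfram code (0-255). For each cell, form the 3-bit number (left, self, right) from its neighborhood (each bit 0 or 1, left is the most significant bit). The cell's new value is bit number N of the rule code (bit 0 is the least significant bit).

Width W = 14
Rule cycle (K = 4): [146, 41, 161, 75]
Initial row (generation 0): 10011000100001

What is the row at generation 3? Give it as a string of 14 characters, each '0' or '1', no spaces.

Answer: 00011001001111

Derivation:
Gen 0: 10011000100001
Gen 1 (rule 146): 01100101010010
Gen 2 (rule 41): 01000010100000
Gen 3 (rule 161): 00011001001111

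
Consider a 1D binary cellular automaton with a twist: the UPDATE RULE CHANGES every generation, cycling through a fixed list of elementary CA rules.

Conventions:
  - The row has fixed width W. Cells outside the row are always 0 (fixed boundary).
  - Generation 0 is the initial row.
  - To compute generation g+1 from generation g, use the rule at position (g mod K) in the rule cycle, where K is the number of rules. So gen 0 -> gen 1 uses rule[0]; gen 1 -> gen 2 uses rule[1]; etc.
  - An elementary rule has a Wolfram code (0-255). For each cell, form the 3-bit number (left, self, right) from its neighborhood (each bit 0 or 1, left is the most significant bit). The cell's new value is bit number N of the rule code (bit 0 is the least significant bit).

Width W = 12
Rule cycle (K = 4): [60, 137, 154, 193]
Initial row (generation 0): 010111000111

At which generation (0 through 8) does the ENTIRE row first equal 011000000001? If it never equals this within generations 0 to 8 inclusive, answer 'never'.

Gen 0: 010111000111
Gen 1 (rule 60): 011100100100
Gen 2 (rule 137): 011000000001
Gen 3 (rule 154): 110100000010
Gen 4 (rule 193): 010001111000
Gen 5 (rule 60): 011001000100
Gen 6 (rule 137): 010000010001
Gen 7 (rule 154): 101000101010
Gen 8 (rule 193): 000010000000

Answer: 2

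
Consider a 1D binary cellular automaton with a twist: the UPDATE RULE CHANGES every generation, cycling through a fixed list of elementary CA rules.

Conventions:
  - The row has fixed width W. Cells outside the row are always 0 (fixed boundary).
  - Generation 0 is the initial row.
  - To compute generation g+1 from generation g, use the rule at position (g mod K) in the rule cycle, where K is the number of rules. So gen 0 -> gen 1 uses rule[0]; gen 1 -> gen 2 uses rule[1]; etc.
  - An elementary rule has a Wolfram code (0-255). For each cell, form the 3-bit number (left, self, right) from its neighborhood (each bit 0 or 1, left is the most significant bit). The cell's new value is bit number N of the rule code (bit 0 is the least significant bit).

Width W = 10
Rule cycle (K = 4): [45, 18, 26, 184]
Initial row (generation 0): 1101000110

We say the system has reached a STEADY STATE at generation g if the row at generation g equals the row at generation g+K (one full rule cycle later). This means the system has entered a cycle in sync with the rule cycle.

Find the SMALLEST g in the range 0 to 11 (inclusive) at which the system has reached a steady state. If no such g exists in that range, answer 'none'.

Gen 0: 1101000110
Gen 1 (rule 45): 1011010100
Gen 2 (rule 18): 0000000010
Gen 3 (rule 26): 0000000101
Gen 4 (rule 184): 0000000010
Gen 5 (rule 45): 1111111010
Gen 6 (rule 18): 0000000001
Gen 7 (rule 26): 0000000010
Gen 8 (rule 184): 0000000001
Gen 9 (rule 45): 1111111101
Gen 10 (rule 18): 0000000000
Gen 11 (rule 26): 0000000000
Gen 12 (rule 184): 0000000000
Gen 13 (rule 45): 1111111111
Gen 14 (rule 18): 0000000000
Gen 15 (rule 26): 0000000000

Answer: 10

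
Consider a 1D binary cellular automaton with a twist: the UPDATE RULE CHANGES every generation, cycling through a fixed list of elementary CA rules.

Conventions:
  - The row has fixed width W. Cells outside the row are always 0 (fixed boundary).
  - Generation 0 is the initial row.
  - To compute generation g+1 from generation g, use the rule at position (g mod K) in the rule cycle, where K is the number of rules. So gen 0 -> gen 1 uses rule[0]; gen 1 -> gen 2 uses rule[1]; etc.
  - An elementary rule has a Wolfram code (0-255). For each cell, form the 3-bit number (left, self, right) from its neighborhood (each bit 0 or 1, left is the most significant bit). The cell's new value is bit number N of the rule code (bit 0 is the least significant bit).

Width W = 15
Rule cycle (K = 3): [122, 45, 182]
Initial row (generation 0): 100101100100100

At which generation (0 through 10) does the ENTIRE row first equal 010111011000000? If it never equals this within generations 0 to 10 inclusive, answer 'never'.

Answer: never

Derivation:
Gen 0: 100101100100100
Gen 1 (rule 122): 011011111011010
Gen 2 (rule 45): 010110000110110
Gen 3 (rule 182): 111001001001001
Gen 4 (rule 122): 101110110110110
Gen 5 (rule 45): 111001101101100
Gen 6 (rule 182): 010110010010010
Gen 7 (rule 122): 101111101101101
Gen 8 (rule 45): 111000011011011
Gen 9 (rule 182): 010100100100100
Gen 10 (rule 122): 101011011011010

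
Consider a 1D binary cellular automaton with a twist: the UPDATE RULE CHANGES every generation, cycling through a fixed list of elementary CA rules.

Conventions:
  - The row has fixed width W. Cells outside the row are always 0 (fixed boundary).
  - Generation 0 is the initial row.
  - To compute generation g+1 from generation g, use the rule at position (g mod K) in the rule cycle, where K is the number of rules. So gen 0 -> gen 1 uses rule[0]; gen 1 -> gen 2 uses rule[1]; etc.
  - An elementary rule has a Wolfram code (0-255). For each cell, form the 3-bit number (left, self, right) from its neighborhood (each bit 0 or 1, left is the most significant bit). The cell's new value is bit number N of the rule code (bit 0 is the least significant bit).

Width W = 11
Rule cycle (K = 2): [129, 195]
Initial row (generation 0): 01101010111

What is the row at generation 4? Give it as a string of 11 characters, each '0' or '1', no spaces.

Gen 0: 01101010111
Gen 1 (rule 129): 00000000010
Gen 2 (rule 195): 11111111100
Gen 3 (rule 129): 01111111001
Gen 4 (rule 195): 10111111010

Answer: 10111111010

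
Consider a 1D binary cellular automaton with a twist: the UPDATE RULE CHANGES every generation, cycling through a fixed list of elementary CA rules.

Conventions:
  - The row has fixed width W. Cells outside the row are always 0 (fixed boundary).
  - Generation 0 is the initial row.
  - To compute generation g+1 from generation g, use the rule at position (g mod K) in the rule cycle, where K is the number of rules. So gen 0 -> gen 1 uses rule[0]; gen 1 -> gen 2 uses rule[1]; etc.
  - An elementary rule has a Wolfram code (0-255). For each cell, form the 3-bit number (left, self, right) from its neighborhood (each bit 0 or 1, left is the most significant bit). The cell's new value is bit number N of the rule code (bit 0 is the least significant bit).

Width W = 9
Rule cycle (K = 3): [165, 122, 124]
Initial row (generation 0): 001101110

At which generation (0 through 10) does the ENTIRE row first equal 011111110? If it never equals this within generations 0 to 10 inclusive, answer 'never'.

Gen 0: 001101110
Gen 1 (rule 165): 100010100
Gen 2 (rule 122): 010101010
Gen 3 (rule 124): 011111111
Gen 4 (rule 165): 001111110
Gen 5 (rule 122): 011000011
Gen 6 (rule 124): 011100011
Gen 7 (rule 165): 001001000
Gen 8 (rule 122): 010110100
Gen 9 (rule 124): 011111110
Gen 10 (rule 165): 001111100

Answer: 9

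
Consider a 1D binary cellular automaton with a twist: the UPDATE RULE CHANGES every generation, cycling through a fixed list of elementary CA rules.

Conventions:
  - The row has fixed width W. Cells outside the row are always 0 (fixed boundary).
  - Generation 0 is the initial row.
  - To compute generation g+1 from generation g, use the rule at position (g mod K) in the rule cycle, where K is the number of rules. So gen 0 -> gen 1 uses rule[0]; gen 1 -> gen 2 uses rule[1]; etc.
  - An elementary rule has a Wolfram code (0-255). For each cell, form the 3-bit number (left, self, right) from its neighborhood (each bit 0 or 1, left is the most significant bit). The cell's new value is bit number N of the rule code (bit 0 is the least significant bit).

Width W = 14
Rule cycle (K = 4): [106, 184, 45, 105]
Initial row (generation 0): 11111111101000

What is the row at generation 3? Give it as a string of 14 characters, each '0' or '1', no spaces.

Gen 0: 11111111101000
Gen 1 (rule 106): 10000000110000
Gen 2 (rule 184): 01000000101000
Gen 3 (rule 45): 01011110111011

Answer: 01011110111011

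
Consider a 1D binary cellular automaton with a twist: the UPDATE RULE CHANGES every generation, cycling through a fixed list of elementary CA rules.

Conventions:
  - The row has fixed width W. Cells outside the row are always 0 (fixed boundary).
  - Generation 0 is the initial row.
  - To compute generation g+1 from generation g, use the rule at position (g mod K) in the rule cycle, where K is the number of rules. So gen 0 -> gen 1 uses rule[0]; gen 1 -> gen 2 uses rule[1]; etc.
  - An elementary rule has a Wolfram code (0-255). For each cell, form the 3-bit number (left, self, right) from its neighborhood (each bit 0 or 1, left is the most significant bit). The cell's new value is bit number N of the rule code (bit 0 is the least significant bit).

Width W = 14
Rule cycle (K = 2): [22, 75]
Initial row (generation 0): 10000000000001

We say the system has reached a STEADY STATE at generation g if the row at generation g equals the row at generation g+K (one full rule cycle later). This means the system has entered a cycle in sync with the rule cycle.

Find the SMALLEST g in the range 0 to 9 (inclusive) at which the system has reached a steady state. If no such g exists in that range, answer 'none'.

Answer: 3

Derivation:
Gen 0: 10000000000001
Gen 1 (rule 22): 11000000000011
Gen 2 (rule 75): 11011111111111
Gen 3 (rule 22): 00000000000000
Gen 4 (rule 75): 11111111111111
Gen 5 (rule 22): 00000000000000
Gen 6 (rule 75): 11111111111111
Gen 7 (rule 22): 00000000000000
Gen 8 (rule 75): 11111111111111
Gen 9 (rule 22): 00000000000000
Gen 10 (rule 75): 11111111111111
Gen 11 (rule 22): 00000000000000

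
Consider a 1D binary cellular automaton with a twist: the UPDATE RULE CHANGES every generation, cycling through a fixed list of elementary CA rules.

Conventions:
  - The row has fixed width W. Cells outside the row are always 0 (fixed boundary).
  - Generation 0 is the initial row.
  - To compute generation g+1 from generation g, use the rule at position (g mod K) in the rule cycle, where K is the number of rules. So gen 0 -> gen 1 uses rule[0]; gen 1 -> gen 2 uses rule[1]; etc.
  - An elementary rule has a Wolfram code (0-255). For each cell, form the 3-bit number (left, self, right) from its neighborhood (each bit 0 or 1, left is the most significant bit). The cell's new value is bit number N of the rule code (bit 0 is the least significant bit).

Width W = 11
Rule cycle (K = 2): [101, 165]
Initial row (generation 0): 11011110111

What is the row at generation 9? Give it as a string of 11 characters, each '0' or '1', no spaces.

Gen 0: 11011110111
Gen 1 (rule 101): 01100011001
Gen 2 (rule 165): 00001000001
Gen 3 (rule 101): 11101011101
Gen 4 (rule 165): 01011101011
Gen 5 (rule 101): 01100111101
Gen 6 (rule 165): 00000011011
Gen 7 (rule 101): 11111001101
Gen 8 (rule 165): 01110000011
Gen 9 (rule 101): 00010111001

Answer: 00010111001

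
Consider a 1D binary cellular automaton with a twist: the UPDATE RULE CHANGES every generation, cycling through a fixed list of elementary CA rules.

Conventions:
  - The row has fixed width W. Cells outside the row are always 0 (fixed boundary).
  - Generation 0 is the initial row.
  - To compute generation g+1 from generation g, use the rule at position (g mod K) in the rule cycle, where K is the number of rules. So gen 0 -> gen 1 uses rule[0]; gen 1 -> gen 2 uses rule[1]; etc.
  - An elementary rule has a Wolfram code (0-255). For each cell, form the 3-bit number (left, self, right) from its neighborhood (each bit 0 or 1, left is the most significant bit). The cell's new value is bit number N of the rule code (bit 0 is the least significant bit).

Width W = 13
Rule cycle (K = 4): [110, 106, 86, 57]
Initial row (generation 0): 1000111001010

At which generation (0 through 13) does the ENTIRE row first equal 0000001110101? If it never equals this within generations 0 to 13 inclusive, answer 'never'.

Gen 0: 1000111001010
Gen 1 (rule 110): 1001101011110
Gen 2 (rule 106): 0011110110010
Gen 3 (rule 86): 0100010011111
Gen 4 (rule 57): 0011001010000
Gen 5 (rule 110): 0111011110000
Gen 6 (rule 106): 1101110010000
Gen 7 (rule 86): 0100011111000
Gen 8 (rule 57): 0011010000111
Gen 9 (rule 110): 0111110001101
Gen 10 (rule 106): 1100010011110
Gen 11 (rule 86): 0110111100011
Gen 12 (rule 57): 0101100011010
Gen 13 (rule 110): 1111100111110

Answer: never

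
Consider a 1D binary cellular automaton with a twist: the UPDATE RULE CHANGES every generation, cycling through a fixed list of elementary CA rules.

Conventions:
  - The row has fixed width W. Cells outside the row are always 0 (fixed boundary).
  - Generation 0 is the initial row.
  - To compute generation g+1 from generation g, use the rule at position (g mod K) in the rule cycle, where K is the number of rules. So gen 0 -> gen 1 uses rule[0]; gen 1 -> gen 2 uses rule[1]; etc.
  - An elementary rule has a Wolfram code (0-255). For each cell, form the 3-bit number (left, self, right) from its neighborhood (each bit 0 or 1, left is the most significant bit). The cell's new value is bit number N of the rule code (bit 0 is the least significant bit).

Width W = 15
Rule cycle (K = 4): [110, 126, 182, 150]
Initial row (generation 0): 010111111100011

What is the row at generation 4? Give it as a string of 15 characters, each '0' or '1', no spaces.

Gen 0: 010111111100011
Gen 1 (rule 110): 111100000100111
Gen 2 (rule 126): 100110001111101
Gen 3 (rule 182): 111001010111011
Gen 4 (rule 150): 010111010010000

Answer: 010111010010000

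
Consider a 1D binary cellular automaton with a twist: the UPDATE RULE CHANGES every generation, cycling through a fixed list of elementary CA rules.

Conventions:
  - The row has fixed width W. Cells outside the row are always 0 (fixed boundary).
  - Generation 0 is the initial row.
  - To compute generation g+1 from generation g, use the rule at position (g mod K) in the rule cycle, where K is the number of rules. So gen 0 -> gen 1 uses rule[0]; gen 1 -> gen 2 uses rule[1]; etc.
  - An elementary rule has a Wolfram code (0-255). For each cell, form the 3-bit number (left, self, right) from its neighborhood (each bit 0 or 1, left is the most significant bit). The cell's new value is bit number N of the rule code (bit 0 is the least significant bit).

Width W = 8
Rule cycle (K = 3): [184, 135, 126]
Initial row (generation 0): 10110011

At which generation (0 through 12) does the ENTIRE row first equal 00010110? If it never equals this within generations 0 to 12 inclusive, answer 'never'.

Gen 0: 10110011
Gen 1 (rule 184): 01101010
Gen 2 (rule 135): 10001010
Gen 3 (rule 126): 11011111
Gen 4 (rule 184): 10111110
Gen 5 (rule 135): 10011100
Gen 6 (rule 126): 11110110
Gen 7 (rule 184): 11101101
Gen 8 (rule 135): 01000001
Gen 9 (rule 126): 11100011
Gen 10 (rule 184): 11010010
Gen 11 (rule 135): 00010110
Gen 12 (rule 126): 00111111

Answer: 11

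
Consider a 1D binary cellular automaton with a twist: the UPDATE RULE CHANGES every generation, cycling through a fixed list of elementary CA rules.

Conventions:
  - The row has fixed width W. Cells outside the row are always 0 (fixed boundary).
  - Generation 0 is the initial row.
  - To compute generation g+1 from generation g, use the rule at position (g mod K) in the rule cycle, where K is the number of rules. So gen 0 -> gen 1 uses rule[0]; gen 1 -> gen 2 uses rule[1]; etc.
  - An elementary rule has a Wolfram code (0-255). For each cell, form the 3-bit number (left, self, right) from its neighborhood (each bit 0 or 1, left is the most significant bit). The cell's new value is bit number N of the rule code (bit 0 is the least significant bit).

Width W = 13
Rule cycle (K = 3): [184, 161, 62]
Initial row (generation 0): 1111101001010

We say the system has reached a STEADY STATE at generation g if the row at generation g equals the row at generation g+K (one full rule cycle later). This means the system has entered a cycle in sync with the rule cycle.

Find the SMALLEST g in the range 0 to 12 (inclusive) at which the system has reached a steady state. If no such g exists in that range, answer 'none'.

Gen 0: 1111101001010
Gen 1 (rule 184): 1111010100101
Gen 2 (rule 161): 0110101000010
Gen 3 (rule 62): 1101111100111
Gen 4 (rule 184): 1011111010110
Gen 5 (rule 161): 0101110101000
Gen 6 (rule 62): 1111001111100
Gen 7 (rule 184): 1110101111010
Gen 8 (rule 161): 0101010110100
Gen 9 (rule 62): 1111111101110
Gen 10 (rule 184): 1111111011101
Gen 11 (rule 161): 0111110101010
Gen 12 (rule 62): 1100001111111
Gen 13 (rule 184): 1010001111110
Gen 14 (rule 161): 0100100111100
Gen 15 (rule 62): 1111111100010

Answer: none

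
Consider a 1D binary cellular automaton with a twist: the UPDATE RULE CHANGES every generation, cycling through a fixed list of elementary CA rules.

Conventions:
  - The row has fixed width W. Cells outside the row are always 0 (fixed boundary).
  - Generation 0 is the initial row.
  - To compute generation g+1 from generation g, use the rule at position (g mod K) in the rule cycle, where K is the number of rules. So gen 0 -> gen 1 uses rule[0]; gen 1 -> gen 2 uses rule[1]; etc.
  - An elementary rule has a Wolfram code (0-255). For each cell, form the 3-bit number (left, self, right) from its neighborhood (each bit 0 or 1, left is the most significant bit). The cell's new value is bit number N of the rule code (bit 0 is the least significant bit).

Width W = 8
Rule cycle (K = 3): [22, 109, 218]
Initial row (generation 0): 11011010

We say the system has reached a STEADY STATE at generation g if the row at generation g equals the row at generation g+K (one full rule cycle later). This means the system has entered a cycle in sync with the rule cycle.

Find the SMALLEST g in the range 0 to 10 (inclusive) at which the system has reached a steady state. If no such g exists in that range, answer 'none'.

Gen 0: 11011010
Gen 1 (rule 22): 00000011
Gen 2 (rule 109): 11111011
Gen 3 (rule 218): 11111011
Gen 4 (rule 22): 00000000
Gen 5 (rule 109): 11111111
Gen 6 (rule 218): 11111111
Gen 7 (rule 22): 00000000
Gen 8 (rule 109): 11111111
Gen 9 (rule 218): 11111111
Gen 10 (rule 22): 00000000
Gen 11 (rule 109): 11111111
Gen 12 (rule 218): 11111111
Gen 13 (rule 22): 00000000

Answer: 4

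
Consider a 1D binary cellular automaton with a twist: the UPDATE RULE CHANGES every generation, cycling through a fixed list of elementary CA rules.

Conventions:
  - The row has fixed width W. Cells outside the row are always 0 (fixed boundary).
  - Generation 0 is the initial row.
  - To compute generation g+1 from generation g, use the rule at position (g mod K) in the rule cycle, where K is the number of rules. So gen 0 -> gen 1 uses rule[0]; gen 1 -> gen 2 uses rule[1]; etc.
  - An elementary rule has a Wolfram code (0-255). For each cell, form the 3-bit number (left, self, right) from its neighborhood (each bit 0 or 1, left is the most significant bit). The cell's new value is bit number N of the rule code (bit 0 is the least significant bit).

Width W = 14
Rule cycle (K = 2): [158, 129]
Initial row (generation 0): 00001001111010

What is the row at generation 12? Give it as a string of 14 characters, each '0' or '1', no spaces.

Gen 0: 00001001111010
Gen 1 (rule 158): 00011111110011
Gen 2 (rule 129): 11001111100000
Gen 3 (rule 158): 10111111010000
Gen 4 (rule 129): 00011110000111
Gen 5 (rule 158): 00111101001110
Gen 6 (rule 129): 10011000000100
Gen 7 (rule 158): 11110100001110
Gen 8 (rule 129): 01100001100100
Gen 9 (rule 158): 11010011011110
Gen 10 (rule 129): 00000000001100
Gen 11 (rule 158): 00000000011010
Gen 12 (rule 129): 11111111000000

Answer: 11111111000000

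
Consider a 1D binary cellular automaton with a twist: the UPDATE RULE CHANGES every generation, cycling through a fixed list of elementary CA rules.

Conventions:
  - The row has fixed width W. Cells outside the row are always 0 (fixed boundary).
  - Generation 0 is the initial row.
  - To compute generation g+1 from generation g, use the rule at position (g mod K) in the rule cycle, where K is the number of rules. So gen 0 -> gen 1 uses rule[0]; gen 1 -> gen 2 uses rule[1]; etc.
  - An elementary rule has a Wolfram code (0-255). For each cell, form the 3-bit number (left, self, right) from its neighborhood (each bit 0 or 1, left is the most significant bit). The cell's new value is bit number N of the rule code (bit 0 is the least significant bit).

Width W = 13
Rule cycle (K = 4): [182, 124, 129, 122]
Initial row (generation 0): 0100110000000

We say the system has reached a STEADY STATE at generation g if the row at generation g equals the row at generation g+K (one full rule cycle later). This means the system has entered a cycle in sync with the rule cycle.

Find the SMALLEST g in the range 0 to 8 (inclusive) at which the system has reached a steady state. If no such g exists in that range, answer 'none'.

Answer: none

Derivation:
Gen 0: 0100110000000
Gen 1 (rule 182): 1111001000000
Gen 2 (rule 124): 1001101100000
Gen 3 (rule 129): 0000000001111
Gen 4 (rule 122): 0000000011001
Gen 5 (rule 182): 0000000100111
Gen 6 (rule 124): 0000000110101
Gen 7 (rule 129): 1111110000000
Gen 8 (rule 122): 1000011000000
Gen 9 (rule 182): 1100100100000
Gen 10 (rule 124): 1110110110000
Gen 11 (rule 129): 0100000000111
Gen 12 (rule 122): 1010000001101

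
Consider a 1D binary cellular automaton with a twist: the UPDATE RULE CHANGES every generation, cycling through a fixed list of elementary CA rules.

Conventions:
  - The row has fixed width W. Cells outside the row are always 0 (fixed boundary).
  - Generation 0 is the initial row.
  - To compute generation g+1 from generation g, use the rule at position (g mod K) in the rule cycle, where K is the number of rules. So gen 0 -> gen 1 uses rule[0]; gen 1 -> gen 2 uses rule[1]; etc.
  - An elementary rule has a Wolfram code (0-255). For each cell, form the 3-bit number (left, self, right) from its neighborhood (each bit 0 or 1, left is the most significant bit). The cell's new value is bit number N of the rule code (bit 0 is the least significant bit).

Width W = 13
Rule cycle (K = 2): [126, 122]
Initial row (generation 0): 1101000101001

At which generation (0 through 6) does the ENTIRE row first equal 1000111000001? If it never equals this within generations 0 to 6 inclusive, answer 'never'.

Answer: 2

Derivation:
Gen 0: 1101000101001
Gen 1 (rule 126): 1111101111111
Gen 2 (rule 122): 1000111000001
Gen 3 (rule 126): 1101101100011
Gen 4 (rule 122): 1111111110111
Gen 5 (rule 126): 1000000011101
Gen 6 (rule 122): 0100000110110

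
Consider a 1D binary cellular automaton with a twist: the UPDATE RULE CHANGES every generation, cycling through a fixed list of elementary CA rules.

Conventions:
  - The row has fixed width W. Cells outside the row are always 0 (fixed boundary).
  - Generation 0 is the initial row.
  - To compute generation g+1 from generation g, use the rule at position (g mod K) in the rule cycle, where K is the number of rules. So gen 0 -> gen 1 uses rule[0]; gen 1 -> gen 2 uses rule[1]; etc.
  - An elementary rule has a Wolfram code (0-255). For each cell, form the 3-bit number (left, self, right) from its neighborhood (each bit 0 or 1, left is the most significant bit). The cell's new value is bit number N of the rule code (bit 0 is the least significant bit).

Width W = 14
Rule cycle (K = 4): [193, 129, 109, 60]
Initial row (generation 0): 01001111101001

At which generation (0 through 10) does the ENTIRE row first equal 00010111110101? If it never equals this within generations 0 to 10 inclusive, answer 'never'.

Gen 0: 01001111101001
Gen 1 (rule 193): 00000111100000
Gen 2 (rule 129): 11110011001111
Gen 3 (rule 109): 10010011001001
Gen 4 (rule 60): 11011010101101
Gen 5 (rule 193): 01001000000100
Gen 6 (rule 129): 00000011110001
Gen 7 (rule 109): 11111010010101
Gen 8 (rule 60): 10000111011111
Gen 9 (rule 193): 00110011001111
Gen 10 (rule 129): 10000000000110

Answer: never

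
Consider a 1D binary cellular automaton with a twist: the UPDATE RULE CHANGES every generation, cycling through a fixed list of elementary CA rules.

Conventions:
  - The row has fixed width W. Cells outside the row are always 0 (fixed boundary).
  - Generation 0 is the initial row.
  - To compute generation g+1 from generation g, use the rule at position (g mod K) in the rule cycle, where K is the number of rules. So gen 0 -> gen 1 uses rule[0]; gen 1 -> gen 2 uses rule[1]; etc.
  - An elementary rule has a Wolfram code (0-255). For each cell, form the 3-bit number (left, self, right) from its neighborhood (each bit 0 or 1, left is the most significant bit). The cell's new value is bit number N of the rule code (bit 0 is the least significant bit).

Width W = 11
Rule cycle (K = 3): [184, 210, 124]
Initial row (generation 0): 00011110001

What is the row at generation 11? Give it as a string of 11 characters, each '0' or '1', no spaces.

Answer: 01100100100

Derivation:
Gen 0: 00011110001
Gen 1 (rule 184): 00011101000
Gen 2 (rule 210): 00101100100
Gen 3 (rule 124): 00111110110
Gen 4 (rule 184): 00111101101
Gen 5 (rule 210): 01011100100
Gen 6 (rule 124): 01110110110
Gen 7 (rule 184): 01101101101
Gen 8 (rule 210): 10100100100
Gen 9 (rule 124): 11110110110
Gen 10 (rule 184): 11101101101
Gen 11 (rule 210): 01100100100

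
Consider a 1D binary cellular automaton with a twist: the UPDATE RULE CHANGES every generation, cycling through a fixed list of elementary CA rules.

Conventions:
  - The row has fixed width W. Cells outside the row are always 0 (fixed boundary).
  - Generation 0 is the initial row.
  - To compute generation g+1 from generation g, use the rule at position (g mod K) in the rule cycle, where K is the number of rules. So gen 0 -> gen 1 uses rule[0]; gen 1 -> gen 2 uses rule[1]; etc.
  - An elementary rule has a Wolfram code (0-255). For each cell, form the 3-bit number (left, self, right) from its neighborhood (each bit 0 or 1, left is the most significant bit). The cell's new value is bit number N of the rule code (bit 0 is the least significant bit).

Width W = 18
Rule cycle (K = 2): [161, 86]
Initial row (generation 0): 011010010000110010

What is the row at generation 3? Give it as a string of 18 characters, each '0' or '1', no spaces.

Answer: 100100100100011111

Derivation:
Gen 0: 011010010000110010
Gen 1 (rule 161): 000100000110000000
Gen 2 (rule 86): 001110001011000000
Gen 3 (rule 161): 100100100100011111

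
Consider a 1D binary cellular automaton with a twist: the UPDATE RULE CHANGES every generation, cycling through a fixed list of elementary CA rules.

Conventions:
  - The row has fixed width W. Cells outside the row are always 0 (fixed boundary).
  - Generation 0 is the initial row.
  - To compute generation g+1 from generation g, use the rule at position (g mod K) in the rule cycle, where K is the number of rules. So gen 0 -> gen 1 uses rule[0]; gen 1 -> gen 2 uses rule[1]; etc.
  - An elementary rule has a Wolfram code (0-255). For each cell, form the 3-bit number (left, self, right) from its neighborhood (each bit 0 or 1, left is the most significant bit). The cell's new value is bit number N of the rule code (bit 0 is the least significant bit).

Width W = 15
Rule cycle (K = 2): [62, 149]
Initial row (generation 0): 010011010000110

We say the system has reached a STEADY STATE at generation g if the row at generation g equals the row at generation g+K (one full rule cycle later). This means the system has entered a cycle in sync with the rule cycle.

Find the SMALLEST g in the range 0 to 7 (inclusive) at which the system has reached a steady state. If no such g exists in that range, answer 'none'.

Gen 0: 010011010000110
Gen 1 (rule 62): 111110111001101
Gen 2 (rule 149): 011100010100001
Gen 3 (rule 62): 110010111110011
Gen 4 (rule 149): 001010011101000
Gen 5 (rule 62): 011111110011100
Gen 6 (rule 149): 001111101001011
Gen 7 (rule 62): 011000011111110
Gen 8 (rule 149): 000111001111101
Gen 9 (rule 62): 001100111000011

Answer: none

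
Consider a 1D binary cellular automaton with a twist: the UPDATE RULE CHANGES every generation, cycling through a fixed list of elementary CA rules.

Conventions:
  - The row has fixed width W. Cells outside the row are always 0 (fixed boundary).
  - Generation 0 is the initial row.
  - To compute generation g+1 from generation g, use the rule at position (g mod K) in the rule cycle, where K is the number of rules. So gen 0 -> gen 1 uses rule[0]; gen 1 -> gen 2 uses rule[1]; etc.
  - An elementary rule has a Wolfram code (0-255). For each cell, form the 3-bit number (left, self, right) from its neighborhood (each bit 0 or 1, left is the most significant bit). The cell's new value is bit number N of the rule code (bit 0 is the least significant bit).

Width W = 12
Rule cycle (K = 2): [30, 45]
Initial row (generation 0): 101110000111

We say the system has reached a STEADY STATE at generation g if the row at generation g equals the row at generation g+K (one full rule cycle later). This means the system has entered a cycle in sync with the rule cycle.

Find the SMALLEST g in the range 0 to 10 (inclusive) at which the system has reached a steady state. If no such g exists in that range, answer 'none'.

Answer: none

Derivation:
Gen 0: 101110000111
Gen 1 (rule 30): 101001001100
Gen 2 (rule 45): 111001001001
Gen 3 (rule 30): 100111111111
Gen 4 (rule 45): 100100000000
Gen 5 (rule 30): 111110000000
Gen 6 (rule 45): 100000111111
Gen 7 (rule 30): 110001100000
Gen 8 (rule 45): 100101001111
Gen 9 (rule 30): 111101111000
Gen 10 (rule 45): 100011000011
Gen 11 (rule 30): 110110100110
Gen 12 (rule 45): 101101100100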